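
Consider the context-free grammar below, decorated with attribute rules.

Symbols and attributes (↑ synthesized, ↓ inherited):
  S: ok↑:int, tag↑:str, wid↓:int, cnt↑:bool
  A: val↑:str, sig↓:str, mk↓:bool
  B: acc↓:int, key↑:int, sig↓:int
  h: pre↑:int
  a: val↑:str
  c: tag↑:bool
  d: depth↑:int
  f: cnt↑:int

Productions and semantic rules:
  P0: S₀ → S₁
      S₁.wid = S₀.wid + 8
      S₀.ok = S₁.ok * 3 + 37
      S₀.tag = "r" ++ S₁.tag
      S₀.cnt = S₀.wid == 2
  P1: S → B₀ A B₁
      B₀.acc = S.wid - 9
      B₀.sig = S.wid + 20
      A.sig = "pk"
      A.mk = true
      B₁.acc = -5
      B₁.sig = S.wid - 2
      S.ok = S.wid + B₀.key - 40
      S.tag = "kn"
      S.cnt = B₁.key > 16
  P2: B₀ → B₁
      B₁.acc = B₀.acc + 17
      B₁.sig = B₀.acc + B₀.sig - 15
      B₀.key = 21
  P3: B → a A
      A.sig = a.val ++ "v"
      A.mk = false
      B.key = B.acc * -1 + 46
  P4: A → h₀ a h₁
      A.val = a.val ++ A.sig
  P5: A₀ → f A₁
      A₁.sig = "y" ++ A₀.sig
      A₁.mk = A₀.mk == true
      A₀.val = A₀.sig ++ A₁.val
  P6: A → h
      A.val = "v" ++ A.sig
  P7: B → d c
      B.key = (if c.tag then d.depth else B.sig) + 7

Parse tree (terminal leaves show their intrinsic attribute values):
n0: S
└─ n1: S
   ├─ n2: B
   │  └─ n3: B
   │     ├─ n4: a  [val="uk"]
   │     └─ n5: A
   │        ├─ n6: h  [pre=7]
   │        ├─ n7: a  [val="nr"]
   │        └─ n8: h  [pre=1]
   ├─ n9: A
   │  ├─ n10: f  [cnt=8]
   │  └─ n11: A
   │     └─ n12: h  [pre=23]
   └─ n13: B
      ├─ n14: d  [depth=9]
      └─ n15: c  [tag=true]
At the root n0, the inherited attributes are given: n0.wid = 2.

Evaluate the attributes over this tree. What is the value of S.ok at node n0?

1. n0.wid = 2  [given at root]
2. n1.wid = 10  [S₀.wid + 8]
3. n2.acc = 1  [S.wid - 9]
4. n2.sig = 30  [S.wid + 20]
5. n3.acc = 18  [B₀.acc + 17]
6. n3.sig = 16  [B₀.acc + B₀.sig - 15]
7. n4.val = "uk"  [terminal]
8. n5.sig = "ukv"  [a.val ++ "v"]
9. n5.mk = false  [false]
10. n6.pre = 7  [terminal]
11. n7.val = "nr"  [terminal]
12. n8.pre = 1  [terminal]
13. n5.val = "nrukv"  [a.val ++ A.sig]
14. n3.key = 28  [B.acc * -1 + 46]
15. n2.key = 21  [21]
16. n9.sig = "pk"  ["pk"]
17. n9.mk = true  [true]
18. n10.cnt = 8  [terminal]
19. n11.sig = "ypk"  ["y" ++ A₀.sig]
20. n11.mk = true  [A₀.mk == true]
21. n12.pre = 23  [terminal]
22. n11.val = "vypk"  ["v" ++ A.sig]
23. n9.val = "pkvypk"  [A₀.sig ++ A₁.val]
24. n13.acc = -5  [-5]
25. n13.sig = 8  [S.wid - 2]
26. n14.depth = 9  [terminal]
27. n15.tag = true  [terminal]
28. n13.key = 16  [(if c.tag then d.depth else B.sig) + 7]
29. n1.ok = -9  [S.wid + B₀.key - 40]
30. n1.tag = "kn"  ["kn"]
31. n1.cnt = false  [B₁.key > 16]
32. n0.ok = 10  [S₁.ok * 3 + 37]
33. n0.tag = "rkn"  ["r" ++ S₁.tag]
34. n0.cnt = true  [S₀.wid == 2]

10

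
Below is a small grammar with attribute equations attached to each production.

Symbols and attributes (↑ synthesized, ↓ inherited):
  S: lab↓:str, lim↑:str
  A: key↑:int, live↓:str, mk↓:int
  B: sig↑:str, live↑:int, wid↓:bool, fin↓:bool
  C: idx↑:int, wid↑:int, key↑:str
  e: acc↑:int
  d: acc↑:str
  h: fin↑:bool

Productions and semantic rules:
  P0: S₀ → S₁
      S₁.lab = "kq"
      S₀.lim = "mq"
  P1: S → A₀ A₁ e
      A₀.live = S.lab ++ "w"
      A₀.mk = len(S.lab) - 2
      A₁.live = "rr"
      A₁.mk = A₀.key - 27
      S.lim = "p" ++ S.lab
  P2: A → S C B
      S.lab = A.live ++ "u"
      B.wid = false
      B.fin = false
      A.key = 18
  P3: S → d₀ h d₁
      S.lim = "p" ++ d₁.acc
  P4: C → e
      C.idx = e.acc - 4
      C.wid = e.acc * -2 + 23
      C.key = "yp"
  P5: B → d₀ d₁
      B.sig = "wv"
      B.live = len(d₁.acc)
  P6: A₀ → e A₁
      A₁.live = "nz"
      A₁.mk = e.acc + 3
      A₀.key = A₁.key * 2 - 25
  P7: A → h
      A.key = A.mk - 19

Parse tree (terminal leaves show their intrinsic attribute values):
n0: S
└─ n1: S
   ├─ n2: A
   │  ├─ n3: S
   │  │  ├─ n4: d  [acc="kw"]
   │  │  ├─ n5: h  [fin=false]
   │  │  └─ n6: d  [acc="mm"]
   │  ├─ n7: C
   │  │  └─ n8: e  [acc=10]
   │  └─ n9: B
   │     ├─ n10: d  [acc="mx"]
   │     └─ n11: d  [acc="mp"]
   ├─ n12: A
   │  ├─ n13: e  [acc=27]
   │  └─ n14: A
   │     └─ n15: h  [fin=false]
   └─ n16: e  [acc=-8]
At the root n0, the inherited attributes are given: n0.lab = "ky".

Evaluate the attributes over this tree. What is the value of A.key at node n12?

1. n0.lab = "ky"  [given at root]
2. n1.lab = "kq"  ["kq"]
3. n2.live = "kqw"  [S.lab ++ "w"]
4. n2.mk = 0  [len(S.lab) - 2]
5. n3.lab = "kqwu"  [A.live ++ "u"]
6. n4.acc = "kw"  [terminal]
7. n5.fin = false  [terminal]
8. n6.acc = "mm"  [terminal]
9. n3.lim = "pmm"  ["p" ++ d₁.acc]
10. n8.acc = 10  [terminal]
11. n7.idx = 6  [e.acc - 4]
12. n7.wid = 3  [e.acc * -2 + 23]
13. n7.key = "yp"  ["yp"]
14. n9.wid = false  [false]
15. n9.fin = false  [false]
16. n10.acc = "mx"  [terminal]
17. n11.acc = "mp"  [terminal]
18. n9.sig = "wv"  ["wv"]
19. n9.live = 2  [len(d₁.acc)]
20. n2.key = 18  [18]
21. n12.live = "rr"  ["rr"]
22. n12.mk = -9  [A₀.key - 27]
23. n13.acc = 27  [terminal]
24. n14.live = "nz"  ["nz"]
25. n14.mk = 30  [e.acc + 3]
26. n15.fin = false  [terminal]
27. n14.key = 11  [A.mk - 19]
28. n12.key = -3  [A₁.key * 2 - 25]
29. n16.acc = -8  [terminal]
30. n1.lim = "pkq"  ["p" ++ S.lab]
31. n0.lim = "mq"  ["mq"]

-3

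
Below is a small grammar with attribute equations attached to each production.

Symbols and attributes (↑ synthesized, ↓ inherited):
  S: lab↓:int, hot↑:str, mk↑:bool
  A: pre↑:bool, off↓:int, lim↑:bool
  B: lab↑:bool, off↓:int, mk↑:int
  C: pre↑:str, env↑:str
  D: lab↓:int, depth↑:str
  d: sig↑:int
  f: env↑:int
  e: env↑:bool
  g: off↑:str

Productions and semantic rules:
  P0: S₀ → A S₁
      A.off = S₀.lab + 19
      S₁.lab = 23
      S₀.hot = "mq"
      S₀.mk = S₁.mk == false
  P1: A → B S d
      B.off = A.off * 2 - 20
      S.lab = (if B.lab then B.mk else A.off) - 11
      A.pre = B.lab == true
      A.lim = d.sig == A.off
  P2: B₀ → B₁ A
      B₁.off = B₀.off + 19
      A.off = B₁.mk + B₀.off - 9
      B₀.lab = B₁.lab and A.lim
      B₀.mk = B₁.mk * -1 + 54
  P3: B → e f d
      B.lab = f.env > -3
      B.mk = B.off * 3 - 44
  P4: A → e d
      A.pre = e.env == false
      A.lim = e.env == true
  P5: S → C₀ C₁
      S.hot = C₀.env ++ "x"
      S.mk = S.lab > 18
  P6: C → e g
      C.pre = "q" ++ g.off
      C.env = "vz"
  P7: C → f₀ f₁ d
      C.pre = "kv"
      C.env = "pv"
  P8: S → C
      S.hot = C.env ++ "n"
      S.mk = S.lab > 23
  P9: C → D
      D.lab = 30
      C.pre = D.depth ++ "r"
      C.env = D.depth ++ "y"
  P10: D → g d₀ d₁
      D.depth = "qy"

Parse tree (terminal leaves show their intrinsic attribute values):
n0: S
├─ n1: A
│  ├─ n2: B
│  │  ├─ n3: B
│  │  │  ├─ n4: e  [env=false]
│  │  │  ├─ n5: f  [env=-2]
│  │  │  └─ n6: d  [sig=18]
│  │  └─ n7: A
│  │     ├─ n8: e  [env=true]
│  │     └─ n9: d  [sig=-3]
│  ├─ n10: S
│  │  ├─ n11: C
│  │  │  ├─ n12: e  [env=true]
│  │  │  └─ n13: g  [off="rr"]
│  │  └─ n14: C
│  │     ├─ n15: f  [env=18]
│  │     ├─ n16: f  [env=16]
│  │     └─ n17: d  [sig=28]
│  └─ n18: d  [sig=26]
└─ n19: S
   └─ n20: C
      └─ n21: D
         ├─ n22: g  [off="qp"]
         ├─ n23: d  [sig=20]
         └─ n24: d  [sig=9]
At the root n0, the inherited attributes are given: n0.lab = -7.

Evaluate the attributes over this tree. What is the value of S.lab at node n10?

18

1. n0.lab = -7  [given at root]
2. n1.off = 12  [S₀.lab + 19]
3. n2.off = 4  [A.off * 2 - 20]
4. n3.off = 23  [B₀.off + 19]
5. n4.env = false  [terminal]
6. n5.env = -2  [terminal]
7. n6.sig = 18  [terminal]
8. n3.lab = true  [f.env > -3]
9. n3.mk = 25  [B.off * 3 - 44]
10. n7.off = 20  [B₁.mk + B₀.off - 9]
11. n8.env = true  [terminal]
12. n9.sig = -3  [terminal]
13. n7.pre = false  [e.env == false]
14. n7.lim = true  [e.env == true]
15. n2.lab = true  [B₁.lab and A.lim]
16. n2.mk = 29  [B₁.mk * -1 + 54]
17. n10.lab = 18  [(if B.lab then B.mk else A.off) - 11]
18. n12.env = true  [terminal]
19. n13.off = "rr"  [terminal]
20. n11.pre = "qrr"  ["q" ++ g.off]
21. n11.env = "vz"  ["vz"]
22. n15.env = 18  [terminal]
23. n16.env = 16  [terminal]
24. n17.sig = 28  [terminal]
25. n14.pre = "kv"  ["kv"]
26. n14.env = "pv"  ["pv"]
27. n10.hot = "vzx"  [C₀.env ++ "x"]
28. n10.mk = false  [S.lab > 18]
29. n18.sig = 26  [terminal]
30. n1.pre = true  [B.lab == true]
31. n1.lim = false  [d.sig == A.off]
32. n19.lab = 23  [23]
33. n21.lab = 30  [30]
34. n22.off = "qp"  [terminal]
35. n23.sig = 20  [terminal]
36. n24.sig = 9  [terminal]
37. n21.depth = "qy"  ["qy"]
38. n20.pre = "qyr"  [D.depth ++ "r"]
39. n20.env = "qyy"  [D.depth ++ "y"]
40. n19.hot = "qyyn"  [C.env ++ "n"]
41. n19.mk = false  [S.lab > 23]
42. n0.hot = "mq"  ["mq"]
43. n0.mk = true  [S₁.mk == false]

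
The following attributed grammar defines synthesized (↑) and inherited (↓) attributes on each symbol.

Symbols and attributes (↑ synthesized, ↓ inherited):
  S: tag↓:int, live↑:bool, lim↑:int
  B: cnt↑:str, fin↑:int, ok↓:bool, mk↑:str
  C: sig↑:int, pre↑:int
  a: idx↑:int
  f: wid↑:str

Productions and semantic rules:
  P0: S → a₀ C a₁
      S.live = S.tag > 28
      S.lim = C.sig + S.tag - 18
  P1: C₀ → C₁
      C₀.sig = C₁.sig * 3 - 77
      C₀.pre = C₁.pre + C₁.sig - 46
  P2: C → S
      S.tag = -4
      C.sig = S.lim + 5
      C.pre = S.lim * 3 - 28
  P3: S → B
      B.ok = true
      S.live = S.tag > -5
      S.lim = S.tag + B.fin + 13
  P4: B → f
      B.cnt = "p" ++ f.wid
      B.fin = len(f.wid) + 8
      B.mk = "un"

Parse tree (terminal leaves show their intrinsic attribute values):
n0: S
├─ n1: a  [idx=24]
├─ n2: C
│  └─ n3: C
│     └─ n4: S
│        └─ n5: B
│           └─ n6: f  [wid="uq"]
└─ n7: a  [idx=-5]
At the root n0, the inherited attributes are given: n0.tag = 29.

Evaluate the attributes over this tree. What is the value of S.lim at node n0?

6

1. n0.tag = 29  [given at root]
2. n1.idx = 24  [terminal]
3. n4.tag = -4  [-4]
4. n5.ok = true  [true]
5. n6.wid = "uq"  [terminal]
6. n5.cnt = "puq"  ["p" ++ f.wid]
7. n5.fin = 10  [len(f.wid) + 8]
8. n5.mk = "un"  ["un"]
9. n4.live = true  [S.tag > -5]
10. n4.lim = 19  [S.tag + B.fin + 13]
11. n3.sig = 24  [S.lim + 5]
12. n3.pre = 29  [S.lim * 3 - 28]
13. n2.sig = -5  [C₁.sig * 3 - 77]
14. n2.pre = 7  [C₁.pre + C₁.sig - 46]
15. n7.idx = -5  [terminal]
16. n0.live = true  [S.tag > 28]
17. n0.lim = 6  [C.sig + S.tag - 18]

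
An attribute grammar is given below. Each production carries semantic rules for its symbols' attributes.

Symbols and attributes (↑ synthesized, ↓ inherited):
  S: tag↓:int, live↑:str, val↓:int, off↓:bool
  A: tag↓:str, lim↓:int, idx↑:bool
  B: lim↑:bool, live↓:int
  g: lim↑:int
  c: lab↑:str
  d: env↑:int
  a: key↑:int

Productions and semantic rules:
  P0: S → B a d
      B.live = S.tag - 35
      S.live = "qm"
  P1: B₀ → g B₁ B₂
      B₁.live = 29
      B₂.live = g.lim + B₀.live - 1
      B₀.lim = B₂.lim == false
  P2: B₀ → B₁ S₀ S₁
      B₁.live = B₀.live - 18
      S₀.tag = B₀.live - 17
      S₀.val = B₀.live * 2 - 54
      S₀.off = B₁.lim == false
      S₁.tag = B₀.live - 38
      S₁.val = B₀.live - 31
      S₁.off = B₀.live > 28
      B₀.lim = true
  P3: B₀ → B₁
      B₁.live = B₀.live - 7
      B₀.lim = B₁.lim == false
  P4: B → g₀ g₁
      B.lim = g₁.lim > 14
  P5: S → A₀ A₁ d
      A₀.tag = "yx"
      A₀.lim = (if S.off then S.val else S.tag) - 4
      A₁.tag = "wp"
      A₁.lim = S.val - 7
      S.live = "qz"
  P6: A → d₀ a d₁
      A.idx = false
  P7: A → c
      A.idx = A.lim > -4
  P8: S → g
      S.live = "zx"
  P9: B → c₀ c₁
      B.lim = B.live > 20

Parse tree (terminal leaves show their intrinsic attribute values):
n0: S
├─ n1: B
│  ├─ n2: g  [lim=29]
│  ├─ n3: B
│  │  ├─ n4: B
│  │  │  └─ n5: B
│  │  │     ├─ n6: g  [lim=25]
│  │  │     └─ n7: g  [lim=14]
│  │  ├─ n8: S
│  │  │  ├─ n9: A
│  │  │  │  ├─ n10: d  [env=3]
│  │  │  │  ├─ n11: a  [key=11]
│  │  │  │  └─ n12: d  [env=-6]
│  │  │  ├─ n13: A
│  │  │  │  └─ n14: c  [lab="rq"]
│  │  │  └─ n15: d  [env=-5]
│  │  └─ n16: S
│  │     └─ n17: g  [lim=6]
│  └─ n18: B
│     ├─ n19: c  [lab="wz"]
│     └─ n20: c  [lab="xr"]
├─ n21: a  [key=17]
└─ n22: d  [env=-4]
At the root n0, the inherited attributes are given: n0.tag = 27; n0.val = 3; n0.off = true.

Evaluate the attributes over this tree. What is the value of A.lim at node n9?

8

1. n0.tag = 27  [given at root]
2. n0.val = 3  [given at root]
3. n0.off = true  [given at root]
4. n1.live = -8  [S.tag - 35]
5. n2.lim = 29  [terminal]
6. n3.live = 29  [29]
7. n4.live = 11  [B₀.live - 18]
8. n5.live = 4  [B₀.live - 7]
9. n6.lim = 25  [terminal]
10. n7.lim = 14  [terminal]
11. n5.lim = false  [g₁.lim > 14]
12. n4.lim = true  [B₁.lim == false]
13. n8.tag = 12  [B₀.live - 17]
14. n8.val = 4  [B₀.live * 2 - 54]
15. n8.off = false  [B₁.lim == false]
16. n9.tag = "yx"  ["yx"]
17. n9.lim = 8  [(if S.off then S.val else S.tag) - 4]
18. n10.env = 3  [terminal]
19. n11.key = 11  [terminal]
20. n12.env = -6  [terminal]
21. n9.idx = false  [false]
22. n13.tag = "wp"  ["wp"]
23. n13.lim = -3  [S.val - 7]
24. n14.lab = "rq"  [terminal]
25. n13.idx = true  [A.lim > -4]
26. n15.env = -5  [terminal]
27. n8.live = "qz"  ["qz"]
28. n16.tag = -9  [B₀.live - 38]
29. n16.val = -2  [B₀.live - 31]
30. n16.off = true  [B₀.live > 28]
31. n17.lim = 6  [terminal]
32. n16.live = "zx"  ["zx"]
33. n3.lim = true  [true]
34. n18.live = 20  [g.lim + B₀.live - 1]
35. n19.lab = "wz"  [terminal]
36. n20.lab = "xr"  [terminal]
37. n18.lim = false  [B.live > 20]
38. n1.lim = true  [B₂.lim == false]
39. n21.key = 17  [terminal]
40. n22.env = -4  [terminal]
41. n0.live = "qm"  ["qm"]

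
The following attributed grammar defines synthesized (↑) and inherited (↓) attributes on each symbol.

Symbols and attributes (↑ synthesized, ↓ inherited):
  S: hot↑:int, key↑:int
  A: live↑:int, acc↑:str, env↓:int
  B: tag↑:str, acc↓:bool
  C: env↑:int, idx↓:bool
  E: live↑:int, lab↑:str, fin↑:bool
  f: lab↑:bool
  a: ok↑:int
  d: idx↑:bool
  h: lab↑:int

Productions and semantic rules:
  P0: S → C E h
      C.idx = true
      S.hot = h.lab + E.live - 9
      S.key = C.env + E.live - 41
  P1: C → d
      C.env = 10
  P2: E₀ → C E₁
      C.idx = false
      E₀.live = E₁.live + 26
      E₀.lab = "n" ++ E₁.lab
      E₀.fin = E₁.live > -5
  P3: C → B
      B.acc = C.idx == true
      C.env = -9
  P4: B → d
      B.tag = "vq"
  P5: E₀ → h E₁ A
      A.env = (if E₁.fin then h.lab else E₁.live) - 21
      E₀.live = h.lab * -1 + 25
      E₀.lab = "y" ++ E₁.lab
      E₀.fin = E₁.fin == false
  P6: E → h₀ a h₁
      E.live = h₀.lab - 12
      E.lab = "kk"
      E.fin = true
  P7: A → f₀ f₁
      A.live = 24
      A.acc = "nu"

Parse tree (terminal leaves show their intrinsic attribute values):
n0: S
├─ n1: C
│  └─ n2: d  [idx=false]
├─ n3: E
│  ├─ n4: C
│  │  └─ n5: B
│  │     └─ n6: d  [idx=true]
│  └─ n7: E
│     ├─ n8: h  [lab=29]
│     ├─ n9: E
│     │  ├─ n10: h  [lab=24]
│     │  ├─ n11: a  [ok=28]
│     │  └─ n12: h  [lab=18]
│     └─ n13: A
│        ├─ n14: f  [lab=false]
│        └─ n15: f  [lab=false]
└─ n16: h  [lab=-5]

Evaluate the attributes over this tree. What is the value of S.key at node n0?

-9

1. n1.idx = true  [true]
2. n2.idx = false  [terminal]
3. n1.env = 10  [10]
4. n4.idx = false  [false]
5. n5.acc = false  [C.idx == true]
6. n6.idx = true  [terminal]
7. n5.tag = "vq"  ["vq"]
8. n4.env = -9  [-9]
9. n8.lab = 29  [terminal]
10. n10.lab = 24  [terminal]
11. n11.ok = 28  [terminal]
12. n12.lab = 18  [terminal]
13. n9.live = 12  [h₀.lab - 12]
14. n9.lab = "kk"  ["kk"]
15. n9.fin = true  [true]
16. n13.env = 8  [(if E₁.fin then h.lab else E₁.live) - 21]
17. n14.lab = false  [terminal]
18. n15.lab = false  [terminal]
19. n13.live = 24  [24]
20. n13.acc = "nu"  ["nu"]
21. n7.live = -4  [h.lab * -1 + 25]
22. n7.lab = "ykk"  ["y" ++ E₁.lab]
23. n7.fin = false  [E₁.fin == false]
24. n3.live = 22  [E₁.live + 26]
25. n3.lab = "nykk"  ["n" ++ E₁.lab]
26. n3.fin = true  [E₁.live > -5]
27. n16.lab = -5  [terminal]
28. n0.hot = 8  [h.lab + E.live - 9]
29. n0.key = -9  [C.env + E.live - 41]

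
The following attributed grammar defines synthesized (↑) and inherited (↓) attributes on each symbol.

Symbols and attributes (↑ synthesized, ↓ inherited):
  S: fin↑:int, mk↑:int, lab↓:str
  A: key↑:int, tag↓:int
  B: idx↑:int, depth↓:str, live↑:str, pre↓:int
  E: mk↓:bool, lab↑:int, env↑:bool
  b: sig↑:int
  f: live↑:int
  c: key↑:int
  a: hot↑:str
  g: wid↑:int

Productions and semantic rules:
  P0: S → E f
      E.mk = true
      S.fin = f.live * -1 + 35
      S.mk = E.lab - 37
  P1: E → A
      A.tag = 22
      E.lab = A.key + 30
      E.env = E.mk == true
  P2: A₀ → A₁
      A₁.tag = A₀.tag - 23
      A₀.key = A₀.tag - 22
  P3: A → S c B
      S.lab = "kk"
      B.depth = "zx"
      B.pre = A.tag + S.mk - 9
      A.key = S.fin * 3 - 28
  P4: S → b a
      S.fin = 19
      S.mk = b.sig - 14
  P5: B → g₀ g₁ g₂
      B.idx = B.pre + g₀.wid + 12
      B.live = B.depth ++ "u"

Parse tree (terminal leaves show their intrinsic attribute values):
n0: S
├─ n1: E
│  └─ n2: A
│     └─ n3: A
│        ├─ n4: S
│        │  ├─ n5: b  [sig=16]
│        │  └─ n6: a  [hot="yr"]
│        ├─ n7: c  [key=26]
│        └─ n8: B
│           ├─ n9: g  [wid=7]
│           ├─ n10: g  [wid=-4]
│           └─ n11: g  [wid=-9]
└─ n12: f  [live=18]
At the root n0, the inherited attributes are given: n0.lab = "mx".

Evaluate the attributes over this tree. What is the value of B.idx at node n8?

1. n0.lab = "mx"  [given at root]
2. n1.mk = true  [true]
3. n2.tag = 22  [22]
4. n3.tag = -1  [A₀.tag - 23]
5. n4.lab = "kk"  ["kk"]
6. n5.sig = 16  [terminal]
7. n6.hot = "yr"  [terminal]
8. n4.fin = 19  [19]
9. n4.mk = 2  [b.sig - 14]
10. n7.key = 26  [terminal]
11. n8.depth = "zx"  ["zx"]
12. n8.pre = -8  [A.tag + S.mk - 9]
13. n9.wid = 7  [terminal]
14. n10.wid = -4  [terminal]
15. n11.wid = -9  [terminal]
16. n8.idx = 11  [B.pre + g₀.wid + 12]
17. n8.live = "zxu"  [B.depth ++ "u"]
18. n3.key = 29  [S.fin * 3 - 28]
19. n2.key = 0  [A₀.tag - 22]
20. n1.lab = 30  [A.key + 30]
21. n1.env = true  [E.mk == true]
22. n12.live = 18  [terminal]
23. n0.fin = 17  [f.live * -1 + 35]
24. n0.mk = -7  [E.lab - 37]

11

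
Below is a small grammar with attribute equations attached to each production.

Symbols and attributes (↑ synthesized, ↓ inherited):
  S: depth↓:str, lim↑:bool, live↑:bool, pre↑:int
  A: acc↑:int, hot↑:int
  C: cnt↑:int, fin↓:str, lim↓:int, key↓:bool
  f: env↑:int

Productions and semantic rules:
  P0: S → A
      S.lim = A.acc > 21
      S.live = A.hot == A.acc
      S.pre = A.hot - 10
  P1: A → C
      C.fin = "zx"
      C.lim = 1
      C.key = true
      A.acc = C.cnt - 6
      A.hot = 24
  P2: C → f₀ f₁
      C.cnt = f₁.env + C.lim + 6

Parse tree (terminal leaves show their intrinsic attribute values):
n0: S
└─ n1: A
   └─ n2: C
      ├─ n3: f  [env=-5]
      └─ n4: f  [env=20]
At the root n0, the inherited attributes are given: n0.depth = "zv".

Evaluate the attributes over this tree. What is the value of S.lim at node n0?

1. n0.depth = "zv"  [given at root]
2. n2.fin = "zx"  ["zx"]
3. n2.lim = 1  [1]
4. n2.key = true  [true]
5. n3.env = -5  [terminal]
6. n4.env = 20  [terminal]
7. n2.cnt = 27  [f₁.env + C.lim + 6]
8. n1.acc = 21  [C.cnt - 6]
9. n1.hot = 24  [24]
10. n0.lim = false  [A.acc > 21]
11. n0.live = false  [A.hot == A.acc]
12. n0.pre = 14  [A.hot - 10]

false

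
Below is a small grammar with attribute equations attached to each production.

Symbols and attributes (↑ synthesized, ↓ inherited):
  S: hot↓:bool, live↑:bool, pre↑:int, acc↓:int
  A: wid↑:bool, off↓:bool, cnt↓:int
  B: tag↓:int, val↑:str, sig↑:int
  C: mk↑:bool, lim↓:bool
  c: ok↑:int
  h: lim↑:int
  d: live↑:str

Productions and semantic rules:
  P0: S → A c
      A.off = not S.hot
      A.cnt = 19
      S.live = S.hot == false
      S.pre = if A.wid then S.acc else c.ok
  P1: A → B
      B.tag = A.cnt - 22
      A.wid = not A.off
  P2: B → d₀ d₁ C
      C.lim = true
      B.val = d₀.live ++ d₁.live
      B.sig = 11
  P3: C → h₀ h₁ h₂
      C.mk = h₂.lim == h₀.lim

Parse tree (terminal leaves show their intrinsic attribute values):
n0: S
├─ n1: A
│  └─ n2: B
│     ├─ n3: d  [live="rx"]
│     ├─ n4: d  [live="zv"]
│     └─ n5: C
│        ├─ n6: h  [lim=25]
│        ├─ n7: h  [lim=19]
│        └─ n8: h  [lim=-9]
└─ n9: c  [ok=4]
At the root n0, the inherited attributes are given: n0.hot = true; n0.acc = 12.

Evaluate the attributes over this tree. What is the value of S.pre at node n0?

12

1. n0.hot = true  [given at root]
2. n0.acc = 12  [given at root]
3. n1.off = false  [not S.hot]
4. n1.cnt = 19  [19]
5. n2.tag = -3  [A.cnt - 22]
6. n3.live = "rx"  [terminal]
7. n4.live = "zv"  [terminal]
8. n5.lim = true  [true]
9. n6.lim = 25  [terminal]
10. n7.lim = 19  [terminal]
11. n8.lim = -9  [terminal]
12. n5.mk = false  [h₂.lim == h₀.lim]
13. n2.val = "rxzv"  [d₀.live ++ d₁.live]
14. n2.sig = 11  [11]
15. n1.wid = true  [not A.off]
16. n9.ok = 4  [terminal]
17. n0.live = false  [S.hot == false]
18. n0.pre = 12  [if A.wid then S.acc else c.ok]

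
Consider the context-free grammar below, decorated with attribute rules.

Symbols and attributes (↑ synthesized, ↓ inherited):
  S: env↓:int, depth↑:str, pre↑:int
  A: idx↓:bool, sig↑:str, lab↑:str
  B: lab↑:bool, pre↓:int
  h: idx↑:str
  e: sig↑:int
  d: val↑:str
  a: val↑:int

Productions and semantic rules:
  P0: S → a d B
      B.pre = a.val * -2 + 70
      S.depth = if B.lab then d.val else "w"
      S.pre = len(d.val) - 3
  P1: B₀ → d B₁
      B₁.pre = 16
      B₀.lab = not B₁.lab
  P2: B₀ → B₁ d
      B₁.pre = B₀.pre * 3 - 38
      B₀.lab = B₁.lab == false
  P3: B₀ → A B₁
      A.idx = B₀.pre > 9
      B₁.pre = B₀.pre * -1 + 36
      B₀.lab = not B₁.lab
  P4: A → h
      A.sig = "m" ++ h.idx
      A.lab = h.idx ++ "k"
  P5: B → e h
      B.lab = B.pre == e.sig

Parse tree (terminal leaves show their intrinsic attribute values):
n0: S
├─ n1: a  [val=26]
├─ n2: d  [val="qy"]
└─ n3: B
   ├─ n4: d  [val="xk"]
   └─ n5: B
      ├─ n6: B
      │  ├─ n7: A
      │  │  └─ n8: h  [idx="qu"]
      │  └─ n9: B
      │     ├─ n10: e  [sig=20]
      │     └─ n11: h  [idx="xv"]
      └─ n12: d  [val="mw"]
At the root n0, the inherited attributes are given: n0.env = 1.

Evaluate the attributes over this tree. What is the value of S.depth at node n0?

1. n0.env = 1  [given at root]
2. n1.val = 26  [terminal]
3. n2.val = "qy"  [terminal]
4. n3.pre = 18  [a.val * -2 + 70]
5. n4.val = "xk"  [terminal]
6. n5.pre = 16  [16]
7. n6.pre = 10  [B₀.pre * 3 - 38]
8. n7.idx = true  [B₀.pre > 9]
9. n8.idx = "qu"  [terminal]
10. n7.sig = "mqu"  ["m" ++ h.idx]
11. n7.lab = "quk"  [h.idx ++ "k"]
12. n9.pre = 26  [B₀.pre * -1 + 36]
13. n10.sig = 20  [terminal]
14. n11.idx = "xv"  [terminal]
15. n9.lab = false  [B.pre == e.sig]
16. n6.lab = true  [not B₁.lab]
17. n12.val = "mw"  [terminal]
18. n5.lab = false  [B₁.lab == false]
19. n3.lab = true  [not B₁.lab]
20. n0.depth = "qy"  [if B.lab then d.val else "w"]
21. n0.pre = -1  [len(d.val) - 3]

"qy"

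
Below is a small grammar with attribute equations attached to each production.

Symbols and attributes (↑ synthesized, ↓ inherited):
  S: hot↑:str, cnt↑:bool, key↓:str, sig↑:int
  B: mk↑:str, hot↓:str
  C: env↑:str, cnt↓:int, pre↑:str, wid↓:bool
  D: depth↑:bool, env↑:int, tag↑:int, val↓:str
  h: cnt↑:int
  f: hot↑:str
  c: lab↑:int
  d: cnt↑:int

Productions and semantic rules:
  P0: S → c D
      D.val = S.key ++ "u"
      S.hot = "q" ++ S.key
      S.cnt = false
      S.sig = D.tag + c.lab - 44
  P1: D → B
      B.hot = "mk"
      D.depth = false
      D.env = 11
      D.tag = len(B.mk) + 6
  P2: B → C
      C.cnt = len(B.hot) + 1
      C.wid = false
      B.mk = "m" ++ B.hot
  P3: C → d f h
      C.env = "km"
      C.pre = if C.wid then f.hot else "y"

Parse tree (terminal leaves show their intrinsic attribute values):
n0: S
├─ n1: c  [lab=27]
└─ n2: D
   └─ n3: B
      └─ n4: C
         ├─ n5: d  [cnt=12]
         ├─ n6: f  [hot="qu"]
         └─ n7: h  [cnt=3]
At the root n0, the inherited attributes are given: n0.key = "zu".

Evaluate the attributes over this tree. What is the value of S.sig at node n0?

-8

1. n0.key = "zu"  [given at root]
2. n1.lab = 27  [terminal]
3. n2.val = "zuu"  [S.key ++ "u"]
4. n3.hot = "mk"  ["mk"]
5. n4.cnt = 3  [len(B.hot) + 1]
6. n4.wid = false  [false]
7. n5.cnt = 12  [terminal]
8. n6.hot = "qu"  [terminal]
9. n7.cnt = 3  [terminal]
10. n4.env = "km"  ["km"]
11. n4.pre = "y"  [if C.wid then f.hot else "y"]
12. n3.mk = "mmk"  ["m" ++ B.hot]
13. n2.depth = false  [false]
14. n2.env = 11  [11]
15. n2.tag = 9  [len(B.mk) + 6]
16. n0.hot = "qzu"  ["q" ++ S.key]
17. n0.cnt = false  [false]
18. n0.sig = -8  [D.tag + c.lab - 44]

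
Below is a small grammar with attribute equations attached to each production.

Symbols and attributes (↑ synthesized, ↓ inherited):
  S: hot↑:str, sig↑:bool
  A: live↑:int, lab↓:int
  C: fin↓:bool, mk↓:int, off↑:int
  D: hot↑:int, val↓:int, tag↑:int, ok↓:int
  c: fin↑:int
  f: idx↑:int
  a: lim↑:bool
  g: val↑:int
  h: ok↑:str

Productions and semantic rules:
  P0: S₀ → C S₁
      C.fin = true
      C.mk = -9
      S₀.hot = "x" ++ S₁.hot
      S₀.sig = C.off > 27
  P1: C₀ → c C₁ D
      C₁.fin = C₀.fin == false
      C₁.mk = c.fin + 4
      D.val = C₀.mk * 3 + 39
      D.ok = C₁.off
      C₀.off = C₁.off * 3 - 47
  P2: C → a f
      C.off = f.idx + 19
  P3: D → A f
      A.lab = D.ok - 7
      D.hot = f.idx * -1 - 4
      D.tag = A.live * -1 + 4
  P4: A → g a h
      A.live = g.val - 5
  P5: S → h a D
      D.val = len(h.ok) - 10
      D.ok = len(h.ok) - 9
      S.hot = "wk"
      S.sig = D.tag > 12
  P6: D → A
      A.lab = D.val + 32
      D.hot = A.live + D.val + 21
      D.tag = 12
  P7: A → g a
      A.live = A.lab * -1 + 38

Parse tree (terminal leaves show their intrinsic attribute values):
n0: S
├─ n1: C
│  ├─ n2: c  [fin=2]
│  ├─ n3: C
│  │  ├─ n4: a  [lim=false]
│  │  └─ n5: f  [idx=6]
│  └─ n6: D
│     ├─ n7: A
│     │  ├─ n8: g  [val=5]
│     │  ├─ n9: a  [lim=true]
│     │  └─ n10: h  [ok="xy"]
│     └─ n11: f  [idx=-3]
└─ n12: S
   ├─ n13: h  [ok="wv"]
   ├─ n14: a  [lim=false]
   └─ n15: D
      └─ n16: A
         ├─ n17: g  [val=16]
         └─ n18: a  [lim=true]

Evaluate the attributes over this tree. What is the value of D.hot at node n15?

1. n1.fin = true  [true]
2. n1.mk = -9  [-9]
3. n2.fin = 2  [terminal]
4. n3.fin = false  [C₀.fin == false]
5. n3.mk = 6  [c.fin + 4]
6. n4.lim = false  [terminal]
7. n5.idx = 6  [terminal]
8. n3.off = 25  [f.idx + 19]
9. n6.val = 12  [C₀.mk * 3 + 39]
10. n6.ok = 25  [C₁.off]
11. n7.lab = 18  [D.ok - 7]
12. n8.val = 5  [terminal]
13. n9.lim = true  [terminal]
14. n10.ok = "xy"  [terminal]
15. n7.live = 0  [g.val - 5]
16. n11.idx = -3  [terminal]
17. n6.hot = -1  [f.idx * -1 - 4]
18. n6.tag = 4  [A.live * -1 + 4]
19. n1.off = 28  [C₁.off * 3 - 47]
20. n13.ok = "wv"  [terminal]
21. n14.lim = false  [terminal]
22. n15.val = -8  [len(h.ok) - 10]
23. n15.ok = -7  [len(h.ok) - 9]
24. n16.lab = 24  [D.val + 32]
25. n17.val = 16  [terminal]
26. n18.lim = true  [terminal]
27. n16.live = 14  [A.lab * -1 + 38]
28. n15.hot = 27  [A.live + D.val + 21]
29. n15.tag = 12  [12]
30. n12.hot = "wk"  ["wk"]
31. n12.sig = false  [D.tag > 12]
32. n0.hot = "xwk"  ["x" ++ S₁.hot]
33. n0.sig = true  [C.off > 27]

27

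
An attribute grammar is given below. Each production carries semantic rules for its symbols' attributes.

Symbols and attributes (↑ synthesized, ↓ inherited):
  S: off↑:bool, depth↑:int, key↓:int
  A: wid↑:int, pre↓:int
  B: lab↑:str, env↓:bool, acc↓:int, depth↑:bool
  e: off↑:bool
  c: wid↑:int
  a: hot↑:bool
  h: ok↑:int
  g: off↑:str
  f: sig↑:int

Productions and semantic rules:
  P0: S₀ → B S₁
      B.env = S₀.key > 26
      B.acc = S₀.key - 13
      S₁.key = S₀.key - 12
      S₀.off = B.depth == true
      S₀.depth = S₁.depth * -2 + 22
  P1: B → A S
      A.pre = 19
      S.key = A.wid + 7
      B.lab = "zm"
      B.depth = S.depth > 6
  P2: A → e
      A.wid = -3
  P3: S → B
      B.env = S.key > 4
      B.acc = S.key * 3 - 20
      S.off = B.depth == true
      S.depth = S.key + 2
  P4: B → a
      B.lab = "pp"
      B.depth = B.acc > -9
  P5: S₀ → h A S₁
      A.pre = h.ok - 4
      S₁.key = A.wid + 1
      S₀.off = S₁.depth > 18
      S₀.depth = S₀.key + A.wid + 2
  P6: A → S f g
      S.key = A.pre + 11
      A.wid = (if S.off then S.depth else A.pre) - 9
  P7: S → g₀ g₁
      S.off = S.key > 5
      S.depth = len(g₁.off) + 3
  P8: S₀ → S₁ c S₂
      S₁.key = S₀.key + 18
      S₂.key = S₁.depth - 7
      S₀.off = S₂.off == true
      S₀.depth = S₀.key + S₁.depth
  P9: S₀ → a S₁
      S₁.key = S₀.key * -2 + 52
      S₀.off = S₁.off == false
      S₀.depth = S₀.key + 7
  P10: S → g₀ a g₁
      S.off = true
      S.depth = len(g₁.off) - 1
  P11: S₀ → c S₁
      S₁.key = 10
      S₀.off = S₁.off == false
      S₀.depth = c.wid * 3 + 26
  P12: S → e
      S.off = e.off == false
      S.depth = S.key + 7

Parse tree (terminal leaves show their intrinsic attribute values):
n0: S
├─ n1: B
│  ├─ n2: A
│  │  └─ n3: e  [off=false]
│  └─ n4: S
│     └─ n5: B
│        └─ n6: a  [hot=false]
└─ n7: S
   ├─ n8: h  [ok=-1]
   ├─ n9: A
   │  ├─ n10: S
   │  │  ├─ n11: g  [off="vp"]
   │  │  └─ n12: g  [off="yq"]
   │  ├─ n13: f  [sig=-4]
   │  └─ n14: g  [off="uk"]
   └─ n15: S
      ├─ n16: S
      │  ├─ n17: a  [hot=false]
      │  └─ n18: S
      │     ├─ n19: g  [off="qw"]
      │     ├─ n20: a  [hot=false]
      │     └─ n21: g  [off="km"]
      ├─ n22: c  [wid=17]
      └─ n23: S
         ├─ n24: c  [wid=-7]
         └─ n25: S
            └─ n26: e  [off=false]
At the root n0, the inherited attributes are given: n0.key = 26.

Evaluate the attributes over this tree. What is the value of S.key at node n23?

1. n0.key = 26  [given at root]
2. n1.env = false  [S₀.key > 26]
3. n1.acc = 13  [S₀.key - 13]
4. n2.pre = 19  [19]
5. n3.off = false  [terminal]
6. n2.wid = -3  [-3]
7. n4.key = 4  [A.wid + 7]
8. n5.env = false  [S.key > 4]
9. n5.acc = -8  [S.key * 3 - 20]
10. n6.hot = false  [terminal]
11. n5.lab = "pp"  ["pp"]
12. n5.depth = true  [B.acc > -9]
13. n4.off = true  [B.depth == true]
14. n4.depth = 6  [S.key + 2]
15. n1.lab = "zm"  ["zm"]
16. n1.depth = false  [S.depth > 6]
17. n7.key = 14  [S₀.key - 12]
18. n8.ok = -1  [terminal]
19. n9.pre = -5  [h.ok - 4]
20. n10.key = 6  [A.pre + 11]
21. n11.off = "vp"  [terminal]
22. n12.off = "yq"  [terminal]
23. n10.off = true  [S.key > 5]
24. n10.depth = 5  [len(g₁.off) + 3]
25. n13.sig = -4  [terminal]
26. n14.off = "uk"  [terminal]
27. n9.wid = -4  [(if S.off then S.depth else A.pre) - 9]
28. n15.key = -3  [A.wid + 1]
29. n16.key = 15  [S₀.key + 18]
30. n17.hot = false  [terminal]
31. n18.key = 22  [S₀.key * -2 + 52]
32. n19.off = "qw"  [terminal]
33. n20.hot = false  [terminal]
34. n21.off = "km"  [terminal]
35. n18.off = true  [true]
36. n18.depth = 1  [len(g₁.off) - 1]
37. n16.off = false  [S₁.off == false]
38. n16.depth = 22  [S₀.key + 7]
39. n22.wid = 17  [terminal]
40. n23.key = 15  [S₁.depth - 7]
41. n24.wid = -7  [terminal]
42. n25.key = 10  [10]
43. n26.off = false  [terminal]
44. n25.off = true  [e.off == false]
45. n25.depth = 17  [S.key + 7]
46. n23.off = false  [S₁.off == false]
47. n23.depth = 5  [c.wid * 3 + 26]
48. n15.off = false  [S₂.off == true]
49. n15.depth = 19  [S₀.key + S₁.depth]
50. n7.off = true  [S₁.depth > 18]
51. n7.depth = 12  [S₀.key + A.wid + 2]
52. n0.off = false  [B.depth == true]
53. n0.depth = -2  [S₁.depth * -2 + 22]

15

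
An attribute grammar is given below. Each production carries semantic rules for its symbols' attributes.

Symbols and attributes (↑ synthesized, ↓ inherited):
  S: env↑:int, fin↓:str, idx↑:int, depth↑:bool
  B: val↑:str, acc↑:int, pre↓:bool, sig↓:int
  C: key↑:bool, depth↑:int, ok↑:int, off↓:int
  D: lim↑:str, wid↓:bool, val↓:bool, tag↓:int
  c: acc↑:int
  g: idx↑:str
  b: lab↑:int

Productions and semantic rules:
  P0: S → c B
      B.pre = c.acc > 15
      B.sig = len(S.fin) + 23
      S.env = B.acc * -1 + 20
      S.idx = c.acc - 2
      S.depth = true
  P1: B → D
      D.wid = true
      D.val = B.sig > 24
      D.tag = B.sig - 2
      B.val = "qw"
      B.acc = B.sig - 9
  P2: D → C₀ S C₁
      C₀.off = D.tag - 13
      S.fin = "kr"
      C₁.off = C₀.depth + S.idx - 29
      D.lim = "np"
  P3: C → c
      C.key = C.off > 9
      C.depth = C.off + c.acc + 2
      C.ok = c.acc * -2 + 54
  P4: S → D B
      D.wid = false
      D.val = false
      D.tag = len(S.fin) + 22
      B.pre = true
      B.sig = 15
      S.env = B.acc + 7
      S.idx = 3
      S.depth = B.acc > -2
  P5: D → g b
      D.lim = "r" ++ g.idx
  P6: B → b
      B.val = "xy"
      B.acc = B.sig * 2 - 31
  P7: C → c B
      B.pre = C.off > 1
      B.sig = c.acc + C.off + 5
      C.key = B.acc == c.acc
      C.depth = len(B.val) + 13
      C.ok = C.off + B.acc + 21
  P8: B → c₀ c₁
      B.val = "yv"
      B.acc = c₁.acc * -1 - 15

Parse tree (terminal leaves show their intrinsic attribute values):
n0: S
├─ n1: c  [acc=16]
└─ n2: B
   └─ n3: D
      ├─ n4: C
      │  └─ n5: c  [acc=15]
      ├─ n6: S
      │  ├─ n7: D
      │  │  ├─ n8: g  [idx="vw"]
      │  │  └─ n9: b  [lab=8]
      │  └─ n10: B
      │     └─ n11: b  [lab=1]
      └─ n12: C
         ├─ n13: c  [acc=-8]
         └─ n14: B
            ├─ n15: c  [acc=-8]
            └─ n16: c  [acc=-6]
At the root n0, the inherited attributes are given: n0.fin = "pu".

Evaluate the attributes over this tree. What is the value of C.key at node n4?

true

1. n0.fin = "pu"  [given at root]
2. n1.acc = 16  [terminal]
3. n2.pre = true  [c.acc > 15]
4. n2.sig = 25  [len(S.fin) + 23]
5. n3.wid = true  [true]
6. n3.val = true  [B.sig > 24]
7. n3.tag = 23  [B.sig - 2]
8. n4.off = 10  [D.tag - 13]
9. n5.acc = 15  [terminal]
10. n4.key = true  [C.off > 9]
11. n4.depth = 27  [C.off + c.acc + 2]
12. n4.ok = 24  [c.acc * -2 + 54]
13. n6.fin = "kr"  ["kr"]
14. n7.wid = false  [false]
15. n7.val = false  [false]
16. n7.tag = 24  [len(S.fin) + 22]
17. n8.idx = "vw"  [terminal]
18. n9.lab = 8  [terminal]
19. n7.lim = "rvw"  ["r" ++ g.idx]
20. n10.pre = true  [true]
21. n10.sig = 15  [15]
22. n11.lab = 1  [terminal]
23. n10.val = "xy"  ["xy"]
24. n10.acc = -1  [B.sig * 2 - 31]
25. n6.env = 6  [B.acc + 7]
26. n6.idx = 3  [3]
27. n6.depth = true  [B.acc > -2]
28. n12.off = 1  [C₀.depth + S.idx - 29]
29. n13.acc = -8  [terminal]
30. n14.pre = false  [C.off > 1]
31. n14.sig = -2  [c.acc + C.off + 5]
32. n15.acc = -8  [terminal]
33. n16.acc = -6  [terminal]
34. n14.val = "yv"  ["yv"]
35. n14.acc = -9  [c₁.acc * -1 - 15]
36. n12.key = false  [B.acc == c.acc]
37. n12.depth = 15  [len(B.val) + 13]
38. n12.ok = 13  [C.off + B.acc + 21]
39. n3.lim = "np"  ["np"]
40. n2.val = "qw"  ["qw"]
41. n2.acc = 16  [B.sig - 9]
42. n0.env = 4  [B.acc * -1 + 20]
43. n0.idx = 14  [c.acc - 2]
44. n0.depth = true  [true]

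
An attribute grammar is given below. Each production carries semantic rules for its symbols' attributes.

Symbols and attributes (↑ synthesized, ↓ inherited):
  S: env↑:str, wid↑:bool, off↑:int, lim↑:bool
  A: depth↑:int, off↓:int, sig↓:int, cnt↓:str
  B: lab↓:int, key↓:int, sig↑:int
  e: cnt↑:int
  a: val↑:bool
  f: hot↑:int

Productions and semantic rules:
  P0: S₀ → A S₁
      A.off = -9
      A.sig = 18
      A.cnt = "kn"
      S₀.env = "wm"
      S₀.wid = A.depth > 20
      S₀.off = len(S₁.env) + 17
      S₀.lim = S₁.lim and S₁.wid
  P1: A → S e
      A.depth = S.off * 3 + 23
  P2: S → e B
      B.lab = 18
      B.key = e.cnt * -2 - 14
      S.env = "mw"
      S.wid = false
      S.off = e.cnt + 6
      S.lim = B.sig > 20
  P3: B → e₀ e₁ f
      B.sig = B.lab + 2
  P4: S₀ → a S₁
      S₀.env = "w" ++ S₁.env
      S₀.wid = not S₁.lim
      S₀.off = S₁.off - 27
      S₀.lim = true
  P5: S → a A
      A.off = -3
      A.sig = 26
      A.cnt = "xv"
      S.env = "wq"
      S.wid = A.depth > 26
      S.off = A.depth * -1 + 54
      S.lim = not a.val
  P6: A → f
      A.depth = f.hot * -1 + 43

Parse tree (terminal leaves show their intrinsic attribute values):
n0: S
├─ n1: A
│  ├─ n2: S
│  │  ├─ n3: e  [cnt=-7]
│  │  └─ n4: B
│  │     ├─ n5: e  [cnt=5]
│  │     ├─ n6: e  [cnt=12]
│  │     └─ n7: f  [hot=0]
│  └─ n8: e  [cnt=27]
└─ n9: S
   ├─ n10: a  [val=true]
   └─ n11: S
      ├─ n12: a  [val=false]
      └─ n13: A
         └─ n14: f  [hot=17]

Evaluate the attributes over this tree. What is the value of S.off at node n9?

1

1. n1.off = -9  [-9]
2. n1.sig = 18  [18]
3. n1.cnt = "kn"  ["kn"]
4. n3.cnt = -7  [terminal]
5. n4.lab = 18  [18]
6. n4.key = 0  [e.cnt * -2 - 14]
7. n5.cnt = 5  [terminal]
8. n6.cnt = 12  [terminal]
9. n7.hot = 0  [terminal]
10. n4.sig = 20  [B.lab + 2]
11. n2.env = "mw"  ["mw"]
12. n2.wid = false  [false]
13. n2.off = -1  [e.cnt + 6]
14. n2.lim = false  [B.sig > 20]
15. n8.cnt = 27  [terminal]
16. n1.depth = 20  [S.off * 3 + 23]
17. n10.val = true  [terminal]
18. n12.val = false  [terminal]
19. n13.off = -3  [-3]
20. n13.sig = 26  [26]
21. n13.cnt = "xv"  ["xv"]
22. n14.hot = 17  [terminal]
23. n13.depth = 26  [f.hot * -1 + 43]
24. n11.env = "wq"  ["wq"]
25. n11.wid = false  [A.depth > 26]
26. n11.off = 28  [A.depth * -1 + 54]
27. n11.lim = true  [not a.val]
28. n9.env = "wwq"  ["w" ++ S₁.env]
29. n9.wid = false  [not S₁.lim]
30. n9.off = 1  [S₁.off - 27]
31. n9.lim = true  [true]
32. n0.env = "wm"  ["wm"]
33. n0.wid = false  [A.depth > 20]
34. n0.off = 20  [len(S₁.env) + 17]
35. n0.lim = false  [S₁.lim and S₁.wid]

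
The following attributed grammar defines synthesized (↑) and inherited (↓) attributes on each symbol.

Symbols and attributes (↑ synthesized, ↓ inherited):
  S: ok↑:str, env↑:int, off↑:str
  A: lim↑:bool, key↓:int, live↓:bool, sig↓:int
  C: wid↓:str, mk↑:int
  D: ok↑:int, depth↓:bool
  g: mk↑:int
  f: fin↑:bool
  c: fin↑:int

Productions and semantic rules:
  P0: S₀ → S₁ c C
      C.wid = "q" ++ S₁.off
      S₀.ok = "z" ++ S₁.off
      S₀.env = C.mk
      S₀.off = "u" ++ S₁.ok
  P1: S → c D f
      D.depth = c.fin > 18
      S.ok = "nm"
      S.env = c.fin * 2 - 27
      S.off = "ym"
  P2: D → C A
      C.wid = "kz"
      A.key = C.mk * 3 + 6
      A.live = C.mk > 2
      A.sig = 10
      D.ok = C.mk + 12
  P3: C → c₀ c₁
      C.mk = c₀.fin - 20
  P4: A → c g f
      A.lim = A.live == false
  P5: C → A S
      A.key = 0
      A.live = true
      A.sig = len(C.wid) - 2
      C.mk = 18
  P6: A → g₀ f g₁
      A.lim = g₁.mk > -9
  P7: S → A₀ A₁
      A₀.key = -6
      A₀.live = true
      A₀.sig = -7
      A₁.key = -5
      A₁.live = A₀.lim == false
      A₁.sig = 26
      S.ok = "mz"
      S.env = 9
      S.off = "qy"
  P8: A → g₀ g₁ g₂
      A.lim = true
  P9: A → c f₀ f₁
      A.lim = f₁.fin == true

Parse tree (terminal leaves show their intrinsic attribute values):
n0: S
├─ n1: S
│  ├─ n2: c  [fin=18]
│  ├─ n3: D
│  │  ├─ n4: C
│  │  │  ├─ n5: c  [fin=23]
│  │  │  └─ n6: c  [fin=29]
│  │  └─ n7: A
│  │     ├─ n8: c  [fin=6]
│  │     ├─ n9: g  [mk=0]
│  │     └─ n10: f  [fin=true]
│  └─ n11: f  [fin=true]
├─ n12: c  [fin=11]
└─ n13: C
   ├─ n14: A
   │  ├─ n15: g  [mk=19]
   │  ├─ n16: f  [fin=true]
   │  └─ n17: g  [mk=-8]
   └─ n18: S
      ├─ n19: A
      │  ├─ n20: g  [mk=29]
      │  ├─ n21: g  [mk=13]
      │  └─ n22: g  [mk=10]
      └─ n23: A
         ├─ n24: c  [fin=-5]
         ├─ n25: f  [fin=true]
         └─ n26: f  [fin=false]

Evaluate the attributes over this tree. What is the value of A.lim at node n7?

false

1. n2.fin = 18  [terminal]
2. n3.depth = false  [c.fin > 18]
3. n4.wid = "kz"  ["kz"]
4. n5.fin = 23  [terminal]
5. n6.fin = 29  [terminal]
6. n4.mk = 3  [c₀.fin - 20]
7. n7.key = 15  [C.mk * 3 + 6]
8. n7.live = true  [C.mk > 2]
9. n7.sig = 10  [10]
10. n8.fin = 6  [terminal]
11. n9.mk = 0  [terminal]
12. n10.fin = true  [terminal]
13. n7.lim = false  [A.live == false]
14. n3.ok = 15  [C.mk + 12]
15. n11.fin = true  [terminal]
16. n1.ok = "nm"  ["nm"]
17. n1.env = 9  [c.fin * 2 - 27]
18. n1.off = "ym"  ["ym"]
19. n12.fin = 11  [terminal]
20. n13.wid = "qym"  ["q" ++ S₁.off]
21. n14.key = 0  [0]
22. n14.live = true  [true]
23. n14.sig = 1  [len(C.wid) - 2]
24. n15.mk = 19  [terminal]
25. n16.fin = true  [terminal]
26. n17.mk = -8  [terminal]
27. n14.lim = true  [g₁.mk > -9]
28. n19.key = -6  [-6]
29. n19.live = true  [true]
30. n19.sig = -7  [-7]
31. n20.mk = 29  [terminal]
32. n21.mk = 13  [terminal]
33. n22.mk = 10  [terminal]
34. n19.lim = true  [true]
35. n23.key = -5  [-5]
36. n23.live = false  [A₀.lim == false]
37. n23.sig = 26  [26]
38. n24.fin = -5  [terminal]
39. n25.fin = true  [terminal]
40. n26.fin = false  [terminal]
41. n23.lim = false  [f₁.fin == true]
42. n18.ok = "mz"  ["mz"]
43. n18.env = 9  [9]
44. n18.off = "qy"  ["qy"]
45. n13.mk = 18  [18]
46. n0.ok = "zym"  ["z" ++ S₁.off]
47. n0.env = 18  [C.mk]
48. n0.off = "unm"  ["u" ++ S₁.ok]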